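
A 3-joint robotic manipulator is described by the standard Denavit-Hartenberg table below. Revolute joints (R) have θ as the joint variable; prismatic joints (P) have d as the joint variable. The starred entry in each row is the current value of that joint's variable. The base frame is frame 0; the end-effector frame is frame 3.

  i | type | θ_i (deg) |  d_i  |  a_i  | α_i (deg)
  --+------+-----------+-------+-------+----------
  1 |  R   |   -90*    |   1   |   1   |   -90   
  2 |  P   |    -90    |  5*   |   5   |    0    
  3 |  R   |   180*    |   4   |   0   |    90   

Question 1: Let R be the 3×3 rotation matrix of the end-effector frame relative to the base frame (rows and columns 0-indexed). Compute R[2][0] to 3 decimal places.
End-effector x-axis (col 0 of R) = (0.0000,-0.0000,-1.0000)
R[2][0] = -1.0000

-1.000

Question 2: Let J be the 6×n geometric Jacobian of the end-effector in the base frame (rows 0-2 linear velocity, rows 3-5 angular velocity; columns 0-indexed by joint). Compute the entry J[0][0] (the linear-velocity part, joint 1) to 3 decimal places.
1.000

axis z_0 = ẑ; lever o_n−o_0 = (9.0000,-1.0000,6.0000)
cross product → J_v[:, 0] = (1.0000,9.0000,-0.0000)
J_ω[:, 0] = z_0
entry J[0][0] = 1.0000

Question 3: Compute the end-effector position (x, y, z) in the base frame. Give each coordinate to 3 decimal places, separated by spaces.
9.000 -1.000 6.000

after link 1: o_1 = (0.0000, -1.0000, 1.0000)
after link 2: o_2 = (5.0000, -1.0000, 6.0000)
after link 3: o_3 = (9.0000, -1.0000, 6.0000)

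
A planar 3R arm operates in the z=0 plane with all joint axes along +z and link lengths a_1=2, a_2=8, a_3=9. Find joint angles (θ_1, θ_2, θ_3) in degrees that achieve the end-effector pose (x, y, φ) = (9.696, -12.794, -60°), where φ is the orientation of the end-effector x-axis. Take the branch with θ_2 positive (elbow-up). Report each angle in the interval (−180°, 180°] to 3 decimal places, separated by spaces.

-150.008 120.008 -30.000

wrist centre = target − a_3·(cos φ, sin φ) = (5.1960, -4.9998)
cos θ_2 = (51.9961−2²−8²)/(2·2·8) = -0.5001; θ_2 = 120.0080° (elbow-up)
β = atan2(-4.9998,5.1960) = -43.8974°; ψ = atan2(6.9276,-2.0010) = 106.1107°
θ_1 = β − ψ = -150.0081°
θ_3 = φ − θ_1 − θ_2 = -29.9999° (wrapped to (-180°,180°])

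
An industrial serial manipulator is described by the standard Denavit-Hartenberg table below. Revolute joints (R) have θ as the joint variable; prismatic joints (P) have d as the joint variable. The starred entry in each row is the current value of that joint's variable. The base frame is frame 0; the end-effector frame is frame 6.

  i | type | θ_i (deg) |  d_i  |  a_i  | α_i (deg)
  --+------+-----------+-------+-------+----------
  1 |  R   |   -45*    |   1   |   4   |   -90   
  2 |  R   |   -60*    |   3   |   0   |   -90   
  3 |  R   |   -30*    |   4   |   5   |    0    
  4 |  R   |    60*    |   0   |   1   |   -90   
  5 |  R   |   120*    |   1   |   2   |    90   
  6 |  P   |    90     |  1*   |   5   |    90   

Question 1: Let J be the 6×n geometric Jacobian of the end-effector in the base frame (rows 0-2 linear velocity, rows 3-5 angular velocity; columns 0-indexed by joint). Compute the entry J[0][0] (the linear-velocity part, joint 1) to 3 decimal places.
4.738

axis z_0 = ẑ; lever o_n−o_0 = (4.5552,-4.7378,1.9175)
cross product → J_v[:, 0] = (4.7378,4.5552,-0.0000)
J_ω[:, 0] = z_0
entry J[0][0] = 4.7378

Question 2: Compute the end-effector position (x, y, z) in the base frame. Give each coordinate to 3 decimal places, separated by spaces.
4.555 -4.738 1.917

after link 1: o_1 = (2.8284, -2.8284, 1.0000)
after link 2: o_2 = (4.9497, -0.7071, 1.0000)
after link 3: o_3 = (10.6979, -2.9198, 2.7500)
after link 4: o_4 = (10.6506, -3.5795, 3.5000)
after link 5: o_5 = (8.8481, -2.2947, 3.1830)
after link 6: o_6 = (4.5552, -4.7378, 1.9175)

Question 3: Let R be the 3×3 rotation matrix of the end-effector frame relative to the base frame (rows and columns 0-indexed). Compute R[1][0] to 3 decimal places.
-0.436

End-effector x-axis (col 0 of R) = (-0.7891,-0.4356,-0.4330)
R[1][0] = -0.4356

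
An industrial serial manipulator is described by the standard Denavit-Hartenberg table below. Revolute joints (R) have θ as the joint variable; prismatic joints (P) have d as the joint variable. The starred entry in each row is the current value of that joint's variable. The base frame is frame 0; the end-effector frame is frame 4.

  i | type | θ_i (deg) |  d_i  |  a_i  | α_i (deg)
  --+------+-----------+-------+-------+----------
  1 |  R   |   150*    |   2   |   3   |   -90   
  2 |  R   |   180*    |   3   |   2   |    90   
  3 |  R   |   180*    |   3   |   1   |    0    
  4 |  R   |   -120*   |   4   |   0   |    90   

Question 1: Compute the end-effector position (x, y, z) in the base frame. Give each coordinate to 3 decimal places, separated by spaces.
-3.232 -1.598 -5.000

after link 1: o_1 = (-2.5981, 1.5000, 2.0000)
after link 2: o_2 = (-2.3660, -2.0981, 2.0000)
after link 3: o_3 = (-3.2321, -1.5981, -1.0000)
after link 4: o_4 = (-3.2321, -1.5981, -5.0000)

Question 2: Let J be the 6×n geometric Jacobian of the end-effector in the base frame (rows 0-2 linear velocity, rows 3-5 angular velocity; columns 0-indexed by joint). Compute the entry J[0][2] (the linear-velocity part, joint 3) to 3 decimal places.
0.500

axis z_2 = (-0.0000,-0.0000,-1.0000); lever o_n−o_2 = (-0.8660,0.5000,-7.0000)
cross product → J_v[:, 2] = (0.5000,0.8660,-0.0000)
J_ω[:, 2] = z_2
entry J[0][2] = 0.5000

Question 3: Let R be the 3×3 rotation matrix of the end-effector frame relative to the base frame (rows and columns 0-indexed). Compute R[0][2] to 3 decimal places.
End-effector z-axis (col 2 of R) = (1.0000,0.0000,-0.0000)
R[0][2] = 1.0000

1.000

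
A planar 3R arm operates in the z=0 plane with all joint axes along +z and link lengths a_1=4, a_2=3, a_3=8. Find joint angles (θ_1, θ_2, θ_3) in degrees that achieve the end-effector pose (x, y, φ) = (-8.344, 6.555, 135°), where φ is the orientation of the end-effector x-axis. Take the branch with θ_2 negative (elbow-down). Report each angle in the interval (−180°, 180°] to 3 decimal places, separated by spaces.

-150.010 -135.007 60.017

wrist centre = target − a_3·(cos φ, sin φ) = (-2.6871, 0.8981)
cos θ_2 = (8.0274−4²−3²)/(2·4·3) = -0.7072; θ_2 = -135.0068° (elbow-down)
β = atan2(0.8981,-2.6871) = 161.5184°; ψ = atan2(-2.1211,1.8784) = -48.4718°
θ_1 = β − ψ = 209.9902°
θ_3 = φ − θ_1 − θ_2 = 60.0166° (wrapped to (-180°,180°])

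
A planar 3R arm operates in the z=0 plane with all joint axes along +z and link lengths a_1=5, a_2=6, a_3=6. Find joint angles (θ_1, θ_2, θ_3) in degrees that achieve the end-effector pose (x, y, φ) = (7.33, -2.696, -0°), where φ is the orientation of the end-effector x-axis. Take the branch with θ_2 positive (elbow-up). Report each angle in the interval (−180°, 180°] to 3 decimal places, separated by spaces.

wrist centre = target − a_3·(cos φ, sin φ) = (1.3300, -2.6960)
cos θ_2 = (9.0373−5²−6²)/(2·5·6) = -0.8660; θ_2 = 150.0022° (elbow-up)
β = atan2(-2.6960,1.3300) = -63.7418°; ψ = atan2(2.9998,-0.1963) = 93.7434°
θ_1 = β − ψ = -157.4852°
θ_3 = φ − θ_1 − θ_2 = 7.4829° (wrapped to (-180°,180°])

-157.485 150.002 7.483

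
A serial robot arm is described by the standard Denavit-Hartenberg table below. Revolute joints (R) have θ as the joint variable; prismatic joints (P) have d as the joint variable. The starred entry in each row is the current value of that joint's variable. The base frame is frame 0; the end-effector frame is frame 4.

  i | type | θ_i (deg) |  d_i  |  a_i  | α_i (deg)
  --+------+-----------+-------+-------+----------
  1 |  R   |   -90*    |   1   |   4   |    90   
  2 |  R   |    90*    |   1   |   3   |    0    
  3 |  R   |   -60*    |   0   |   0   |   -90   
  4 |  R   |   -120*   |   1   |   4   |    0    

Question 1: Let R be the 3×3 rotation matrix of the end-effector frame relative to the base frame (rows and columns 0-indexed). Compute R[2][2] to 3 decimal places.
0.866

End-effector z-axis (col 2 of R) = (-0.0000,0.5000,0.8660)
R[2][2] = 0.8660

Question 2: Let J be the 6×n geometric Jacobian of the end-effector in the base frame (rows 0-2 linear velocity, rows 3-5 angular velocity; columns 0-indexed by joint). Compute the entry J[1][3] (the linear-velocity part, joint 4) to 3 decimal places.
axis z_3 = (-0.0000,0.5000,0.8660); lever o_n−o_3 = (-3.4641,2.2321,-0.1340)
cross product → J_v[:, 3] = (-2.0000,-3.0000,1.7321)
J_ω[:, 3] = z_3
entry J[1][3] = -3.0000

-3.000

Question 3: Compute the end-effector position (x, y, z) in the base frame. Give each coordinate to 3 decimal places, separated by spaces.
after link 1: o_1 = (0.0000, -4.0000, 1.0000)
after link 2: o_2 = (-1.0000, -4.0000, 4.0000)
after link 3: o_3 = (-1.0000, -4.0000, 4.0000)
after link 4: o_4 = (-4.4641, -1.7679, 3.8660)

-4.464 -1.768 3.866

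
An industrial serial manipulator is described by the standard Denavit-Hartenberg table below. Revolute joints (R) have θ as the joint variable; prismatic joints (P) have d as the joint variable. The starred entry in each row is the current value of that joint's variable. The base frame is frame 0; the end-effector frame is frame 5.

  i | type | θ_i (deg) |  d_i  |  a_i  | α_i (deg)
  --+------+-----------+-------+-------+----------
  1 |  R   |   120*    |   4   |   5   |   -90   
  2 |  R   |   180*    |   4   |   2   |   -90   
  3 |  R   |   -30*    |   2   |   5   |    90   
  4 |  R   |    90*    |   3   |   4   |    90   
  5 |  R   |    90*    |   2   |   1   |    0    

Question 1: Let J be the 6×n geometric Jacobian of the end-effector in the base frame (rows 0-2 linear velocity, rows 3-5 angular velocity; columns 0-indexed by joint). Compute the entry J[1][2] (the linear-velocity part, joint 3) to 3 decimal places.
-4.000

axis z_2 = (0.0000,-0.0000,1.0000); lever o_n−o_2 = (-4.0000,-7.0000,6.0000)
cross product → J_v[:, 2] = (7.0000,-4.0000,-0.0000)
J_ω[:, 2] = z_2
entry J[1][2] = -4.0000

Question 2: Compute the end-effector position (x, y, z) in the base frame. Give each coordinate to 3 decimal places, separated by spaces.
-8.964 -6.402 10.000

after link 1: o_1 = (-2.5000, 4.3301, 4.0000)
after link 2: o_2 = (-4.9641, 0.5981, 4.0000)
after link 3: o_3 = (-4.9641, -4.4019, 6.0000)
after link 4: o_4 = (-7.9641, -4.4019, 10.0000)
after link 5: o_5 = (-8.9641, -6.4019, 10.0000)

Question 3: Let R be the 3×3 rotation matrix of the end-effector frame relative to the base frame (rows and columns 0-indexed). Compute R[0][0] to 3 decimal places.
-1.000

End-effector x-axis (col 0 of R) = (-1.0000,0.0000,0.0000)
R[0][0] = -1.0000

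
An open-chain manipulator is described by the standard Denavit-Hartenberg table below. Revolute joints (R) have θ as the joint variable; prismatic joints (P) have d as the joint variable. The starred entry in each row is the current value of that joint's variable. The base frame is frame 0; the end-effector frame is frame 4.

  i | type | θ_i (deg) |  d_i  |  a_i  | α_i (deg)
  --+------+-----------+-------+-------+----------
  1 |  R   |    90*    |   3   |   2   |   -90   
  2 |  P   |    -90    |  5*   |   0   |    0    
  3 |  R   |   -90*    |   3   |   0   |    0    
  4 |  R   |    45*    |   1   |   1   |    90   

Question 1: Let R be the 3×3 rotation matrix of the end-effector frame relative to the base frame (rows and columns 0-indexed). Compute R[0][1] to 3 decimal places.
End-effector y-axis (col 1 of R) = (-1.0000,0.0000,0.0000)
R[0][1] = -1.0000

-1.000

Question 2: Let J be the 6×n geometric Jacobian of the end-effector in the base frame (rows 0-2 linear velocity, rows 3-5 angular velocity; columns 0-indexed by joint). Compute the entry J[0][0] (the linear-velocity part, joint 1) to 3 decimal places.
axis z_0 = ẑ; lever o_n−o_0 = (-9.0000,1.2929,3.7071)
cross product → J_v[:, 0] = (-1.2929,-9.0000,0.0000)
J_ω[:, 0] = z_0
entry J[0][0] = -1.2929

-1.293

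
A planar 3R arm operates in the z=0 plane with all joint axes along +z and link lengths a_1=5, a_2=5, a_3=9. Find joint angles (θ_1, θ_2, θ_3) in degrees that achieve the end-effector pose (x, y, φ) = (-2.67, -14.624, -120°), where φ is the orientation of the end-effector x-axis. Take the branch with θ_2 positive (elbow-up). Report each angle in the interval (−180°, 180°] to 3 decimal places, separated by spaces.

wrist centre = target − a_3·(cos φ, sin φ) = (1.8300, -6.8298)
cos θ_2 = (49.9947−5²−5²)/(2·5·5) = -0.0001; θ_2 = 90.0061° (elbow-up)
β = atan2(-6.8298,1.8300) = -75.0002°; ψ = atan2(5.0000,4.9995) = 45.0030°
θ_1 = β − ψ = -120.0033°
θ_3 = φ − θ_1 − θ_2 = -90.0028° (wrapped to (-180°,180°])

-120.003 90.006 -90.003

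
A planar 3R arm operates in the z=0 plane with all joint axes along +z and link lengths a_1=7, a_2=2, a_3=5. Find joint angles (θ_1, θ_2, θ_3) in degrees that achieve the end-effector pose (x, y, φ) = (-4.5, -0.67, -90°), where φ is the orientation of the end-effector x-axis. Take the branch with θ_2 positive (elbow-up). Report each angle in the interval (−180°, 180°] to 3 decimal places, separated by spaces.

120.001 120.003 29.996

wrist centre = target − a_3·(cos φ, sin φ) = (-4.5000, 4.3300)
cos θ_2 = (38.9989−7²−2²)/(2·7·2) = -0.5000; θ_2 = 120.0026° (elbow-up)
β = atan2(4.3300,-4.5000) = 136.1030°; ψ = atan2(1.7320,5.9999) = 16.1019°
θ_1 = β − ψ = 120.0010°
θ_3 = φ − θ_1 − θ_2 = 29.9964° (wrapped to (-180°,180°])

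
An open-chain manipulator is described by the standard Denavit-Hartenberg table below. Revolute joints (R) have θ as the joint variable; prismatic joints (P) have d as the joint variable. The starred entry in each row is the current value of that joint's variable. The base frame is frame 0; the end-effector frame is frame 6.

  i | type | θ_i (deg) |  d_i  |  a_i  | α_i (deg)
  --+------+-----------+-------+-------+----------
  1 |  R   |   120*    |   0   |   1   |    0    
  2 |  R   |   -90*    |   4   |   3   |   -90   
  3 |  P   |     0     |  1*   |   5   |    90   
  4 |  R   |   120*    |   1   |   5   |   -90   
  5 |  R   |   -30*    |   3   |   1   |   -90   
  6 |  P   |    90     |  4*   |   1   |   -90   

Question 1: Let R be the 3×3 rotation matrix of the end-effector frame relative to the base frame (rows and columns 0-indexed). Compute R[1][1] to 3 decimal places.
End-effector y-axis (col 1 of R) = (0.4330,-0.2500,0.8660)
R[1][1] = -0.2500

-0.250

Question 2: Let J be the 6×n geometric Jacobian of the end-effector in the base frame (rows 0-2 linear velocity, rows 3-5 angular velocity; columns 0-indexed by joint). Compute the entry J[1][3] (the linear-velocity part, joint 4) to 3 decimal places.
-7.812

axis z_3 = (0.0000,0.0000,1.0000); lever o_n−o_3 = (-7.8122,2.2010,-1.9641)
cross product → J_v[:, 3] = (-2.2010,-7.8122,0.0000)
J_ω[:, 3] = z_3
entry J[1][3] = -7.8122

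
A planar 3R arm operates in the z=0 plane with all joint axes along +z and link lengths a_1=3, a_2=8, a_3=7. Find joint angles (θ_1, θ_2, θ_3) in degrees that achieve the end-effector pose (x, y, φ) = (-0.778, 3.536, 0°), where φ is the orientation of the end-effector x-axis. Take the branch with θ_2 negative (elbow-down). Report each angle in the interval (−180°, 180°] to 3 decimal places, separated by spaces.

wrist centre = target − a_3·(cos φ, sin φ) = (-7.7780, 3.5360)
cos θ_2 = (73.0006−3²−8²)/(2·3·8) = 0.0000; θ_2 = -89.9993° (elbow-down)
β = atan2(3.5360,-7.7780) = 155.5527°; ψ = atan2(-8.0000,3.0001) = -69.4433°
θ_1 = β − ψ = 224.9961°
θ_3 = φ − θ_1 − θ_2 = -134.9968° (wrapped to (-180°,180°])

-135.004 -89.999 -134.997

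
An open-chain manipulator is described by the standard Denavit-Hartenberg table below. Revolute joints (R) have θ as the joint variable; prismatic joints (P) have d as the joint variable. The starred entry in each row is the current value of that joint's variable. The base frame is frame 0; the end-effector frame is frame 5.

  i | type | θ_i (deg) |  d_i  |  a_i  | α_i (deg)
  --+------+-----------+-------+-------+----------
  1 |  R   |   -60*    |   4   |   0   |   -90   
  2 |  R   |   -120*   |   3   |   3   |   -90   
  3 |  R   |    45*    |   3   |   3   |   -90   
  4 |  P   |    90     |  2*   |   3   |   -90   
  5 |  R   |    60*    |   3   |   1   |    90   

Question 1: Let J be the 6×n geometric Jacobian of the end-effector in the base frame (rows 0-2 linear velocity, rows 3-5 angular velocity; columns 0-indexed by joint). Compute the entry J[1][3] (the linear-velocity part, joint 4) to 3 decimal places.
prismatic axis z_3 = (-0.4356,-0.6597,-0.6124)
J_v[:, 3] = z_3; J_ω[:, 3] = (0,0,0)
entry J[1][3] = -0.6597

-0.660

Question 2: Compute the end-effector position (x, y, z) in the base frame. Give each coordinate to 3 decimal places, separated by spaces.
after link 1: o_1 = (0.0000, 0.0000, 4.0000)
after link 2: o_2 = (1.8481, 2.7990, 6.5981)
after link 3: o_3 = (0.7797, 0.4069, 9.9352)
after link 4: o_4 = (-1.3906, 1.3375, 7.2104)
after link 5: o_5 = (1.1376, 2.4259, 5.6537)

1.138 2.426 5.654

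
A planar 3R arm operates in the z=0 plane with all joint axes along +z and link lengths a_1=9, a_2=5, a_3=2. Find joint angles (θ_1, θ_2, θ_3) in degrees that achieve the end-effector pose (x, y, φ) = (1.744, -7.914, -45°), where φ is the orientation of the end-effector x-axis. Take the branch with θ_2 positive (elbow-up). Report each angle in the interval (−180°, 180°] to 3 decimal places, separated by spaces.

wrist centre = target − a_3·(cos φ, sin φ) = (0.3298, -6.4998)
cos θ_2 = (42.3560−9²−5²)/(2·9·5) = -0.7072; θ_2 = 135.0040° (elbow-up)
β = atan2(-6.4998,0.3298) = -87.0954°; ψ = atan2(3.5353,5.4642) = 32.9024°
θ_1 = β − ψ = -119.9978°
θ_3 = φ − θ_1 − θ_2 = -60.0061° (wrapped to (-180°,180°])

-119.998 135.004 -60.006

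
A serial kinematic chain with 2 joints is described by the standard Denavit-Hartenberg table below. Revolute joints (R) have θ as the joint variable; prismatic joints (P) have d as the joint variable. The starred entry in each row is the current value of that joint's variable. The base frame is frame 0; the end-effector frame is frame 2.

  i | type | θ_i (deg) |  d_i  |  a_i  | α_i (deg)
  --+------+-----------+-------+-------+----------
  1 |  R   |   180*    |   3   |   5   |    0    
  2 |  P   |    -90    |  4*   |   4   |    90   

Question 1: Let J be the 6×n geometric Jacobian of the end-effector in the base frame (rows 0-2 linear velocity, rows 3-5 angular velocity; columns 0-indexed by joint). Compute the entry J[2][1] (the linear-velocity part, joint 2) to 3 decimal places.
1.000

prismatic axis z_1 = (0.0000,0.0000,1.0000)
J_v[:, 1] = z_1; J_ω[:, 1] = (0,0,0)
entry J[2][1] = 1.0000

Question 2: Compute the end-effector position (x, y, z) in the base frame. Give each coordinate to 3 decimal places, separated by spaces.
after link 1: o_1 = (-5.0000, 0.0000, 3.0000)
after link 2: o_2 = (-5.0000, 4.0000, 7.0000)

-5.000 4.000 7.000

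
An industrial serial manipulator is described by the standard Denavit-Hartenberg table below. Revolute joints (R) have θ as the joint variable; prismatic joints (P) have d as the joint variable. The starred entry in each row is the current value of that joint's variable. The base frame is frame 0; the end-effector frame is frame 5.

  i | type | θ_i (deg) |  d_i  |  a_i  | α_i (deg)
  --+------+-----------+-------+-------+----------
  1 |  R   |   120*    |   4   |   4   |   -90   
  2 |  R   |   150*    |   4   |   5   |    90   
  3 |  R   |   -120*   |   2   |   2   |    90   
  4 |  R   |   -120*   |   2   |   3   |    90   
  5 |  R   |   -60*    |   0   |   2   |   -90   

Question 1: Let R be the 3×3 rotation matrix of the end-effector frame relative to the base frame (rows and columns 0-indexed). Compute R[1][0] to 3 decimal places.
End-effector x-axis (col 0 of R) = (0.6746,-0.7355,-0.0625)
R[1][0] = -0.7355

-0.735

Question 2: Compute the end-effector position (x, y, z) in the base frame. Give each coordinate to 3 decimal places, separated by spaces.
-3.150 -2.813 2.884

after link 1: o_1 = (-2.0000, 3.4641, 4.0000)
after link 2: o_2 = (-3.2990, -2.2859, 1.5000)
after link 3: o_3 = (-2.7321, 0.1962, 0.2679)
after link 4: o_4 = (-4.4988, -1.3418, 3.0090)
after link 5: o_5 = (-3.1495, -2.8128, 2.8840)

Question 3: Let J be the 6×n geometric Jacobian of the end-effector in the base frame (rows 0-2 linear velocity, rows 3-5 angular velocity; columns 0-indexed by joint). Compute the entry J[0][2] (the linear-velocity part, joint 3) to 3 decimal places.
0.143

axis z_2 = (-0.2500,0.4330,-0.8660); lever o_n−o_2 = (0.1495,-0.5269,1.3840)
cross product → J_v[:, 2] = (0.1429,0.2165,0.0670)
J_ω[:, 2] = z_2
entry J[0][2] = 0.1429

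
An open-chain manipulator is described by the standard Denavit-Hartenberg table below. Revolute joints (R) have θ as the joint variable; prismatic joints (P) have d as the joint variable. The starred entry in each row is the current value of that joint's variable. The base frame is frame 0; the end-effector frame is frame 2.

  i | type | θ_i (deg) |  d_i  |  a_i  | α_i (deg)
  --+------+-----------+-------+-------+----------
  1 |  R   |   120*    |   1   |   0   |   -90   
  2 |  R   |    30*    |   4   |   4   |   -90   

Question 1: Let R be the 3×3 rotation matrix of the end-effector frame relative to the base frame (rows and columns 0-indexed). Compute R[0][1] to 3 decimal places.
End-effector y-axis (col 1 of R) = (0.8660,0.5000,-0.0000)
R[0][1] = 0.8660

0.866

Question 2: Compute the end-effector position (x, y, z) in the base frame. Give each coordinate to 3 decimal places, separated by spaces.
-5.196 1.000 -1.000

after link 1: o_1 = (0.0000, 0.0000, 1.0000)
after link 2: o_2 = (-5.1962, 1.0000, -1.0000)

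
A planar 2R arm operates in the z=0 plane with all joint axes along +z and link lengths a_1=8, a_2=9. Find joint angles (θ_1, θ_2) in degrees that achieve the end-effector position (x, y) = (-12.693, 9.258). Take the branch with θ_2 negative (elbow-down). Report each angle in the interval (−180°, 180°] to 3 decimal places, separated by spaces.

cos θ_2 = (246.8228−8²−9²)/(2·8·9) = 0.7071; θ_2 = -45.0003° (elbow-down)
β = atan2(9.2580,-12.6930) = 143.8938°; ψ = atan2(-6.3640,14.3639) = -23.8959°
θ_1 = β − ψ = 167.7897°

167.790 -45.000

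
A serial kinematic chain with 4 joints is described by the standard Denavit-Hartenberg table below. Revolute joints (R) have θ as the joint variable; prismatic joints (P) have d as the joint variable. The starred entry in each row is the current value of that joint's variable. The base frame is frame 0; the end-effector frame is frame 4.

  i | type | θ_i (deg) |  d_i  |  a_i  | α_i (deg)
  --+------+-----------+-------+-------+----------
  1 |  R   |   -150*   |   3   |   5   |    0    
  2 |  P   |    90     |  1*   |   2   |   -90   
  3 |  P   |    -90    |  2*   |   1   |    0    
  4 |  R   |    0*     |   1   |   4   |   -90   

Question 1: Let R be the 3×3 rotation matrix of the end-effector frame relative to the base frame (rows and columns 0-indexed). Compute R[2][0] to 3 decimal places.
End-effector x-axis (col 0 of R) = (-0.0000,-0.0000,1.0000)
R[2][0] = 1.0000

1.000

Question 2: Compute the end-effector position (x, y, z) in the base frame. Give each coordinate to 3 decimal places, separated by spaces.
after link 1: o_1 = (-4.3301, -2.5000, 3.0000)
after link 2: o_2 = (-3.3301, -4.2321, 4.0000)
after link 3: o_3 = (-1.5981, -3.2321, 5.0000)
after link 4: o_4 = (-0.7321, -2.7321, 9.0000)

-0.732 -2.732 9.000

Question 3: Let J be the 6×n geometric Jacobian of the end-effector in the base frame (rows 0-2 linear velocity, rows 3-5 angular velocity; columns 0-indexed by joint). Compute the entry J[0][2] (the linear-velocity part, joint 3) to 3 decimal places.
0.866

prismatic axis z_2 = (0.8660,0.5000,0.0000)
J_v[:, 2] = z_2; J_ω[:, 2] = (0,0,0)
entry J[0][2] = 0.8660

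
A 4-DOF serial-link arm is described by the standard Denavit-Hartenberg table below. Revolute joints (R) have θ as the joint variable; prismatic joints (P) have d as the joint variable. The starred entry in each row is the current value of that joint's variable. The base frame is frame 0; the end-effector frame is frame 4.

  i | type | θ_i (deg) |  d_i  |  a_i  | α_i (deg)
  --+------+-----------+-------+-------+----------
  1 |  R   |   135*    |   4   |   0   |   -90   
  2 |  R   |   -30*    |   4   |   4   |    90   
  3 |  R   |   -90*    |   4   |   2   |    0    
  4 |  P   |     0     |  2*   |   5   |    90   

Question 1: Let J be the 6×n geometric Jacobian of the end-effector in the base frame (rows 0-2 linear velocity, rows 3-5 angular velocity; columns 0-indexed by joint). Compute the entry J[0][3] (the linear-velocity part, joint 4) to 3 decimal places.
prismatic axis z_3 = (0.3536,-0.3536,0.8660)
J_v[:, 3] = z_3; J_ω[:, 3] = (0,0,0)
entry J[0][3] = 0.3536

0.354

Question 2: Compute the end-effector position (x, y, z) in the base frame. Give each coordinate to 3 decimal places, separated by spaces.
after link 1: o_1 = (0.0000, 0.0000, 4.0000)
after link 2: o_2 = (-5.2779, -0.3789, 6.0000)
after link 3: o_3 = (-2.4495, -0.3789, 9.4641)
after link 4: o_4 = (1.7932, 2.4495, 11.1962)

1.793 2.449 11.196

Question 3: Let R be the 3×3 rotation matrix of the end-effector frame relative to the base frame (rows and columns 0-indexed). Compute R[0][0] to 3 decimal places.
0.707

End-effector x-axis (col 0 of R) = (0.7071,0.7071,0.0000)
R[0][0] = 0.7071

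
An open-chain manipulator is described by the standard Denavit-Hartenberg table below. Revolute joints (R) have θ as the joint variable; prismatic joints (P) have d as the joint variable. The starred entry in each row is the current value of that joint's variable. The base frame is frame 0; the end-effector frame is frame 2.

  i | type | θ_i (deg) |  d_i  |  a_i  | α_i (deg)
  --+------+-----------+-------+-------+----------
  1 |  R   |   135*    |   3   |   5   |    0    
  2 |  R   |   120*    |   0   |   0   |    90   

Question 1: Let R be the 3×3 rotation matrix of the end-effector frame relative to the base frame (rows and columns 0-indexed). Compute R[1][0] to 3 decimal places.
-0.966

End-effector x-axis (col 0 of R) = (-0.2588,-0.9659,0.0000)
R[1][0] = -0.9659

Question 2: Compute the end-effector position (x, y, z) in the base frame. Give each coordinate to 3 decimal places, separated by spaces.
-3.536 3.536 3.000

after link 1: o_1 = (-3.5355, 3.5355, 3.0000)
after link 2: o_2 = (-3.5355, 3.5355, 3.0000)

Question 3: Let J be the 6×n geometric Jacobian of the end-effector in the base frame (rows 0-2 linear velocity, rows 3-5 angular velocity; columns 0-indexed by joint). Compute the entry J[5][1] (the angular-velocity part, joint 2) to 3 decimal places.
1.000

axis z_1 = (0.0000,0.0000,1.0000); lever o_n−o_1 = (0.0000,0.0000,0.0000)
cross product → J_v[:, 1] = (0.0000,0.0000,0.0000)
J_ω[:, 1] = z_1
entry J[5][1] = 1.0000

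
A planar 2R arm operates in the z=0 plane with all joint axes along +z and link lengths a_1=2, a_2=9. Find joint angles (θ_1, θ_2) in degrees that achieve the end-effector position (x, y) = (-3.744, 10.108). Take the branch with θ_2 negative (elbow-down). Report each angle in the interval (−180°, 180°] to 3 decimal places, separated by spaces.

cos θ_2 = (116.1892−2²−9²)/(2·2·9) = 0.8664; θ_2 = -29.9609° (elbow-down)
β = atan2(10.1080,-3.7440) = 110.3246°; ψ = atan2(-4.4947,9.7973) = -24.6441°
θ_1 = β − ψ = 134.9687°

134.969 -29.961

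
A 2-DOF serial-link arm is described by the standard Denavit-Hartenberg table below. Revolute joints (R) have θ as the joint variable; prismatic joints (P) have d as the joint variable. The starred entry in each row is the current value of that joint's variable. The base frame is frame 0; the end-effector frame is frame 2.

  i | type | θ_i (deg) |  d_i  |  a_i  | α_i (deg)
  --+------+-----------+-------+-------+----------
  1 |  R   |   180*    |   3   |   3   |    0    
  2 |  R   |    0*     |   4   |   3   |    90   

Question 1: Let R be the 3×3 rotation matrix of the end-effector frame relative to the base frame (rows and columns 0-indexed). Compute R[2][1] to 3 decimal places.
1.000

End-effector y-axis (col 1 of R) = (-0.0000,-0.0000,1.0000)
R[2][1] = 1.0000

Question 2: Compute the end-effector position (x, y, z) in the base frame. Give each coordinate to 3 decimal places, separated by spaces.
-6.000 0.000 7.000

after link 1: o_1 = (-3.0000, 0.0000, 3.0000)
after link 2: o_2 = (-6.0000, 0.0000, 7.0000)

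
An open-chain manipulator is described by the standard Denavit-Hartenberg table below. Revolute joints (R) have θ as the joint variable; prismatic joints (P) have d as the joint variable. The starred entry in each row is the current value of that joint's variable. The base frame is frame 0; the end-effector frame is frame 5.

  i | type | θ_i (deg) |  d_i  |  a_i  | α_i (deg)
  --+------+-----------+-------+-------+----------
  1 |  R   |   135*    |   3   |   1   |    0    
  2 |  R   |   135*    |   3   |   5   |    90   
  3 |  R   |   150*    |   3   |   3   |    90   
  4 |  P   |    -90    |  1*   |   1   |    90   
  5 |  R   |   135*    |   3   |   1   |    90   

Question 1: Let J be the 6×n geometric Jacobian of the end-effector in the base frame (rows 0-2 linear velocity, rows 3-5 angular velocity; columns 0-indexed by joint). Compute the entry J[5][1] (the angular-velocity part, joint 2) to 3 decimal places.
1.000

axis z_1 = (0.0000,0.0000,1.0000); lever o_n−o_1 = (-2.7071,-5.8536,4.4784)
cross product → J_v[:, 1] = (5.8536,-2.7071,0.0000)
J_ω[:, 1] = z_1
entry J[5][1] = 1.0000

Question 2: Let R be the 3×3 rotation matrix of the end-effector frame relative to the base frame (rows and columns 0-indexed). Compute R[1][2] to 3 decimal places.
End-effector z-axis (col 2 of R) = (0.7071,-0.3536,0.6124)
R[1][2] = -0.3536

-0.354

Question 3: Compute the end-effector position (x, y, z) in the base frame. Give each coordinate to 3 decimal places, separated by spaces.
after link 1: o_1 = (-0.7071, 0.7071, 3.0000)
after link 2: o_2 = (-0.7071, -4.2929, 6.0000)
after link 3: o_3 = (-3.7071, -1.6948, 7.5000)
after link 4: o_4 = (-2.7071, -2.1948, 8.3660)
after link 5: o_5 = (-3.4142, -5.1464, 7.4784)

-3.414 -5.146 7.478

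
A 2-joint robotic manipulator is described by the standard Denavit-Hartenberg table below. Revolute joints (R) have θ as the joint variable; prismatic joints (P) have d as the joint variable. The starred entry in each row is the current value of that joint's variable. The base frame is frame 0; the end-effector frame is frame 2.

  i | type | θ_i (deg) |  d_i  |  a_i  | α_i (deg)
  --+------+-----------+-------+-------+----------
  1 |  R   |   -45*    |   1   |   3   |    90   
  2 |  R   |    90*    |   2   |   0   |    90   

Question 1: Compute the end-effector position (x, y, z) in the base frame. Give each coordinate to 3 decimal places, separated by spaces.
after link 1: o_1 = (2.1213, -2.1213, 1.0000)
after link 2: o_2 = (0.7071, -3.5355, 1.0000)

0.707 -3.536 1.000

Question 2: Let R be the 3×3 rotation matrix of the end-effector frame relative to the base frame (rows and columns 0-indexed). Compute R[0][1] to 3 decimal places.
End-effector y-axis (col 1 of R) = (-0.7071,-0.7071,0.0000)
R[0][1] = -0.7071

-0.707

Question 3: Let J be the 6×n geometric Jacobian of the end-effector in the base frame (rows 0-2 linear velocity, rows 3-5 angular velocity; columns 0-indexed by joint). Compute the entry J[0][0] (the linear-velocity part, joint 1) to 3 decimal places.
axis z_0 = ẑ; lever o_n−o_0 = (0.7071,-3.5355,1.0000)
cross product → J_v[:, 0] = (3.5355,0.7071,-0.0000)
J_ω[:, 0] = z_0
entry J[0][0] = 3.5355

3.536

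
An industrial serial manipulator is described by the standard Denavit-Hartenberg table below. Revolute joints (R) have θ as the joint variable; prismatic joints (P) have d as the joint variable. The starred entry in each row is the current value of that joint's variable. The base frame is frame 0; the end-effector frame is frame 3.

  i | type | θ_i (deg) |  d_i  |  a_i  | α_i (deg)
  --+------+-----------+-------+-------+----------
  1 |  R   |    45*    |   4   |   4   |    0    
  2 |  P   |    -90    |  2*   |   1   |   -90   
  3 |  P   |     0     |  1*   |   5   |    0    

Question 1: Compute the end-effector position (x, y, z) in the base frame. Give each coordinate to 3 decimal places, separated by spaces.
7.778 -0.707 6.000

after link 1: o_1 = (2.8284, 2.8284, 4.0000)
after link 2: o_2 = (3.5355, 2.1213, 6.0000)
after link 3: o_3 = (7.7782, -0.7071, 6.0000)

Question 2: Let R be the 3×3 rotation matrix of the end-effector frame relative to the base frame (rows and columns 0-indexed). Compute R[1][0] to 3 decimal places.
-0.707

End-effector x-axis (col 0 of R) = (0.7071,-0.7071,0.0000)
R[1][0] = -0.7071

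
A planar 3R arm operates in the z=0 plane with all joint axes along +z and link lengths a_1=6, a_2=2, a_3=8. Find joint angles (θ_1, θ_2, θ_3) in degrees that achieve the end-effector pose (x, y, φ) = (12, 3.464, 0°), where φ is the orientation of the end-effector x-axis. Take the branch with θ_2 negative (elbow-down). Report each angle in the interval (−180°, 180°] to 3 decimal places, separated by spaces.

59.999 -120.002 60.003

wrist centre = target − a_3·(cos φ, sin φ) = (4.0000, 3.4640)
cos θ_2 = (27.9993−6²−2²)/(2·6·2) = -0.5000; θ_2 = -120.0019° (elbow-down)
β = atan2(3.4640,4.0000) = 40.8926°; ψ = atan2(-1.7320,4.9999) = -19.1065°
θ_1 = β − ψ = 59.9990°
θ_3 = φ − θ_1 − θ_2 = 60.0029° (wrapped to (-180°,180°])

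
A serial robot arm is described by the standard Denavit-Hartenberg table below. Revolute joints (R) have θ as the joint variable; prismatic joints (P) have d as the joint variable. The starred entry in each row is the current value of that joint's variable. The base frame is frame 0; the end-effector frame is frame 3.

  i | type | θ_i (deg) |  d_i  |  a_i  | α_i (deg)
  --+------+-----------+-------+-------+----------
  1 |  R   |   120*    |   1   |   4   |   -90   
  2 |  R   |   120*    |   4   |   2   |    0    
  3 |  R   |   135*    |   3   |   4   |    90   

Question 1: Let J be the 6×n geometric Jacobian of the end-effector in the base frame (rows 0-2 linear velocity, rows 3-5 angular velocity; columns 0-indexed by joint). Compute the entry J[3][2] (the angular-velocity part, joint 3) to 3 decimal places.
axis z_2 = (-0.8660,-0.5000,0.0000); lever o_n−o_2 = (-2.0804,-2.3966,3.8637)
cross product → J_v[:, 2] = (-1.9319,3.3461,1.0353)
J_ω[:, 2] = z_2
entry J[3][2] = -0.8660

-0.866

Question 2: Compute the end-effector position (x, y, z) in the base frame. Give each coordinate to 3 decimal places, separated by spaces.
after link 1: o_1 = (-2.0000, 3.4641, 1.0000)
after link 2: o_2 = (-4.9641, 0.5981, -0.7321)
after link 3: o_3 = (-7.0445, -1.7985, 3.1317)

-7.045 -1.798 3.132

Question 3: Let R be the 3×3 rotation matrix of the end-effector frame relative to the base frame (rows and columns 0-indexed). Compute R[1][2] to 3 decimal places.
-0.837

End-effector z-axis (col 2 of R) = (0.4830,-0.8365,-0.2588)
R[1][2] = -0.8365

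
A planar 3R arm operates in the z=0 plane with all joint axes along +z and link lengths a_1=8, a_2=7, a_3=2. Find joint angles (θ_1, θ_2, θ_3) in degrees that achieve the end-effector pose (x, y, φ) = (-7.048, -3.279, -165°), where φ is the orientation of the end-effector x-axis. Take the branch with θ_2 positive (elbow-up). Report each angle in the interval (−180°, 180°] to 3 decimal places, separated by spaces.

150.000 135.003 -90.003

wrist centre = target − a_3·(cos φ, sin φ) = (-5.1161, -2.7614)
cos θ_2 = (33.8001−8²−7²)/(2·8·7) = -0.7071; θ_2 = 135.0029° (elbow-up)
β = atan2(-2.7614,-5.1161) = -151.6427°; ψ = atan2(4.9495,3.0500) = 58.3576°
θ_1 = β − ψ = -210.0003°
θ_3 = φ − θ_1 − θ_2 = -90.0025° (wrapped to (-180°,180°])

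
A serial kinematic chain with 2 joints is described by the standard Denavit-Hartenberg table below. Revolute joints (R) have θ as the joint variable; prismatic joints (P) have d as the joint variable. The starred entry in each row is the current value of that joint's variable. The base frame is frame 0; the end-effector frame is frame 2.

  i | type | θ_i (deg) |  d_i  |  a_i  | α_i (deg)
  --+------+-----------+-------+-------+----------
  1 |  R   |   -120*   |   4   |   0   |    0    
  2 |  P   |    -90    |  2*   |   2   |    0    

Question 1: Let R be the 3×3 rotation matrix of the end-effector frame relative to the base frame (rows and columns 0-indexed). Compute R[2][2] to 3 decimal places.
1.000

End-effector z-axis (col 2 of R) = (0.0000,0.0000,1.0000)
R[2][2] = 1.0000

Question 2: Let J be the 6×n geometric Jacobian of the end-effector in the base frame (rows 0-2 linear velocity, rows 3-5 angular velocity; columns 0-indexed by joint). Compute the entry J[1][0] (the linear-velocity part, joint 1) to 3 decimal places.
axis z_0 = ẑ; lever o_n−o_0 = (-1.7321,1.0000,6.0000)
cross product → J_v[:, 0] = (-1.0000,-1.7321,0.0000)
J_ω[:, 0] = z_0
entry J[1][0] = -1.7321

-1.732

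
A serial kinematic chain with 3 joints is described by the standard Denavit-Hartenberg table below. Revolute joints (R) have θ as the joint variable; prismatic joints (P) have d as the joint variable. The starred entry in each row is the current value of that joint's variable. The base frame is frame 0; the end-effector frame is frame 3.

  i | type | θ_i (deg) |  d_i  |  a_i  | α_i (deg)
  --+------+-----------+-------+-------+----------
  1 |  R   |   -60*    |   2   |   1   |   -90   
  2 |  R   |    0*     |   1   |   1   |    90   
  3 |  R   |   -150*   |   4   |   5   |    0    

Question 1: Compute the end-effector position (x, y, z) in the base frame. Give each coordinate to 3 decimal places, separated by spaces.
-2.464 1.268 6.000

after link 1: o_1 = (0.5000, -0.8660, 2.0000)
after link 2: o_2 = (1.8660, -1.2321, 2.0000)
after link 3: o_3 = (-2.4641, 1.2679, 6.0000)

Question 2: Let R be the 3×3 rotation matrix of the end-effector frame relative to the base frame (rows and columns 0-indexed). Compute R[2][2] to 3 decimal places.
End-effector z-axis (col 2 of R) = (0.0000,0.0000,1.0000)
R[2][2] = 1.0000

1.000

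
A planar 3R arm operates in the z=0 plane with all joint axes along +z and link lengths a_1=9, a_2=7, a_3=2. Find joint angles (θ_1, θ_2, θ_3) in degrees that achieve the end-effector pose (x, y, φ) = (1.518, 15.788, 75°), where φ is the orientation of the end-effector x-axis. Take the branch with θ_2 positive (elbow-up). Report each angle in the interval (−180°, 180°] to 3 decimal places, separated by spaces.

wrist centre = target − a_3·(cos φ, sin φ) = (1.0004, 13.8561)
cos θ_2 = (192.9936−9²−7²)/(2·9·7) = 0.4999; θ_2 = 60.0034° (elbow-up)
β = atan2(13.8561,1.0004) = 85.8706°; ψ = atan2(6.0624,12.4996) = 25.8736°
θ_1 = β − ψ = 59.9970°
θ_3 = φ − θ_1 − θ_2 = -45.0004° (wrapped to (-180°,180°])

59.997 60.003 -45.000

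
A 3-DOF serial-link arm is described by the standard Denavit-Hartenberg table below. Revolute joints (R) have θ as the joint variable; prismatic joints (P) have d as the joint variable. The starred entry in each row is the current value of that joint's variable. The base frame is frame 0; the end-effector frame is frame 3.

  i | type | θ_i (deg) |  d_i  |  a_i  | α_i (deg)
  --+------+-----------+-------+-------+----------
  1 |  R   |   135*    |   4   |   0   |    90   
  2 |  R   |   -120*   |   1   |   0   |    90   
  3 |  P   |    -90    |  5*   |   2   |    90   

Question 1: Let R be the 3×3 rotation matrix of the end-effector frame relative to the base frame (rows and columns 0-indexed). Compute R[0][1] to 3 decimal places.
End-effector y-axis (col 1 of R) = (0.6124,-0.6124,0.5000)
R[0][1] = 0.6124

0.612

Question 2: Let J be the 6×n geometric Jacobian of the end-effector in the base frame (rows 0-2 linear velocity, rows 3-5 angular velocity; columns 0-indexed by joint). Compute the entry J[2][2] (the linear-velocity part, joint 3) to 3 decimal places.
0.500

prismatic axis z_2 = (0.6124,-0.6124,0.5000)
J_v[:, 2] = z_2; J_ω[:, 2] = (0,0,0)
entry J[2][2] = 0.5000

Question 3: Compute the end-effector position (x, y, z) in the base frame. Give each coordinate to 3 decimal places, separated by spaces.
2.355 -3.769 6.500

after link 1: o_1 = (0.0000, 0.0000, 4.0000)
after link 2: o_2 = (0.7071, 0.7071, 4.0000)
after link 3: o_3 = (2.3548, -3.7690, 6.5000)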